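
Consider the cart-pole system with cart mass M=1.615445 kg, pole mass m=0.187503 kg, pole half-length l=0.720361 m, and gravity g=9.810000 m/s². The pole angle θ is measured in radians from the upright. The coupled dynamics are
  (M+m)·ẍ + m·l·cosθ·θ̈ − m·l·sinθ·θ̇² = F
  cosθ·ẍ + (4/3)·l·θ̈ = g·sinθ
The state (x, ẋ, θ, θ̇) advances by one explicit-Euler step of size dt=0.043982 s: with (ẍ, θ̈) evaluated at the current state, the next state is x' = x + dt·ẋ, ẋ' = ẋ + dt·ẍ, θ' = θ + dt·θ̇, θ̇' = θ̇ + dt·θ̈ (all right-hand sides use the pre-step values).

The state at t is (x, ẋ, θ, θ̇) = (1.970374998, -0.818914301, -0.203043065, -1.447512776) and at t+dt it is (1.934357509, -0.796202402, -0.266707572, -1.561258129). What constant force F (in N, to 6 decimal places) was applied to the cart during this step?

ẍ = (ẋ'−ẋ)/dt = (-0.796202402−-0.818914301)/0.043982 = 0.516391
θ̈ = (θ̇'−θ̇)/dt = (-1.561258129−-1.447512776)/0.043982 = -2.586180
sinθ=-0.201651, cosθ=0.979457
F = (M+m)·ẍ + m·l·cosθ·θ̈ − m·l·sinθ·θ̇² = 0.931026 + -0.342139 − -0.057069 = 0.645956

F = 0.645956 N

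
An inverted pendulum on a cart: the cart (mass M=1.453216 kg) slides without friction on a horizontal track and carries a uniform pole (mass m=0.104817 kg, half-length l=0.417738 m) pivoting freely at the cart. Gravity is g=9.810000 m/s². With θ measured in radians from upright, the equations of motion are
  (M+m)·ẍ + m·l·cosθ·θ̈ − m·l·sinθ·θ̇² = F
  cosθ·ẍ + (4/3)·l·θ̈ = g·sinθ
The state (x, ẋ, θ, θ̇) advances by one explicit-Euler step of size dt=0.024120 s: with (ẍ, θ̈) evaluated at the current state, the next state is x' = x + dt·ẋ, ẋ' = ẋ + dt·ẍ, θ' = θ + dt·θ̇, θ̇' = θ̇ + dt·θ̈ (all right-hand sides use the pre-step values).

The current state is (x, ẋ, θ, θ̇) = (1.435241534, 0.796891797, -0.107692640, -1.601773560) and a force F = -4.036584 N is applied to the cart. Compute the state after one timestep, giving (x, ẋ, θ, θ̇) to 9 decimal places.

(1.454462564, 0.732267017, -0.146327418, -1.532080915)

sinθ=-0.107484596, cosθ=0.994206750
temp = (F + m·l·θ̇²·sinθ)/(M+m) = (-4.036584 + -0.012074918)/1.558033 = -2.598570709
θ̈ = (g·sinθ − cosθ·temp)/(l·(4/3 − m·cos²θ/(M+m))) = 2.889413152
ẍ = temp − m·l·θ̈·cosθ/(M+m) = -2.679302653
Euler: x'=1.435241534+0.024120·0.796891797=1.454462564, ẋ'=0.796891797+0.024120·-2.679302653=0.732267017
       θ'=-0.107692640+0.024120·-1.601773560=-0.146327418, θ̇'=-1.601773560+0.024120·2.889413152=-1.532080915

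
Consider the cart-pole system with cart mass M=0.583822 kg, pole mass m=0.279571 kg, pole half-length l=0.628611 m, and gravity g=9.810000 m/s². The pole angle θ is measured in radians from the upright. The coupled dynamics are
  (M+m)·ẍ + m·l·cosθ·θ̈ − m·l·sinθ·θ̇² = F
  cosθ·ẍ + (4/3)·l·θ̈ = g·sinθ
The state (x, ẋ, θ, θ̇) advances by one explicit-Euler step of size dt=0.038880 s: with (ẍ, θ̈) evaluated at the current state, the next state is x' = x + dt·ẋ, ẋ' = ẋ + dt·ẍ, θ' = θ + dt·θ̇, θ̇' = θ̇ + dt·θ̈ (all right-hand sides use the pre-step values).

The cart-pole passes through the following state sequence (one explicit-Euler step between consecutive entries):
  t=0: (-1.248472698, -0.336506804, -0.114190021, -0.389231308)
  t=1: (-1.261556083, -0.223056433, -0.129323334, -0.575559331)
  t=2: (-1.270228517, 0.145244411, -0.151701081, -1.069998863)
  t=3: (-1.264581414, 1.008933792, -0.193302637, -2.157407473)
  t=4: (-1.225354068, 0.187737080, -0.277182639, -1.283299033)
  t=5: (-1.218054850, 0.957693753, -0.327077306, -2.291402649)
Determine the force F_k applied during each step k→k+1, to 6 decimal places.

F_0 = 1.685646 N
F_1 = 5.969969 N
F_2 = 14.351275 N
F_3 = -14.201394 N
F_4 = 12.794529 N

step 0→1:
  ẍ = (ẋ'−ẋ)/dt = (-0.223056433−-0.336506804)/0.038880 = 2.917962
  θ̈ = (θ̇'−θ̇)/dt = (-0.575559331−-0.389231308)/0.038880 = -4.792387
  sinθ=-0.113942, cosθ=0.993487
  F = (M+m)·ẍ + m·l·cosθ·θ̈ − m·l·sinθ·θ̇² = 2.519348 + -0.836736 − -0.003034 = 1.685646
step 1→2:
  ẍ = (ẋ'−ẋ)/dt = (0.145244411−-0.223056433)/0.038880 = 9.472758
  θ̈ = (θ̇'−θ̇)/dt = (-1.069998863−-0.575559331)/0.038880 = -12.717066
  sinθ=-0.128963, cosθ=0.991649
  F = (M+m)·ẍ + m·l·cosθ·θ̈ − m·l·sinθ·θ̇² = 8.178713 + -2.216252 − -0.007508 = 5.969969
step 2→3:
  ẍ = (ẋ'−ẋ)/dt = (1.008933792−0.145244411)/0.038880 = 22.214233
  θ̈ = (θ̇'−θ̇)/dt = (-2.157407473−-1.069998863)/0.038880 = -27.968328
  sinθ=-0.151120, cosθ=0.988515
  F = (M+m)·ẍ + m·l·cosθ·θ̈ − m·l·sinθ·θ̇² = 19.179613 + -4.858745 − -0.030406 = 14.351275
step 3→4:
  ẍ = (ẋ'−ẋ)/dt = (0.187737080−1.008933792)/0.038880 = -21.121315
  θ̈ = (θ̇'−θ̇)/dt = (-1.283299033−-2.157407473)/0.038880 = 22.482213
  sinθ=-0.192101, cosθ=0.981375
  F = (M+m)·ẍ + m·l·cosθ·θ̈ − m·l·sinθ·θ̇² = -18.235995 + 3.877468 − -0.157133 = -14.201394
step 4→5:
  ẍ = (ẋ'−ẋ)/dt = (0.957693753−0.187737080)/0.038880 = 19.803412
  θ̈ = (θ̇'−θ̇)/dt = (-2.291402649−-1.283299033)/0.038880 = -25.928591
  sinθ=-0.273647, cosθ=0.961830
  F = (M+m)·ẍ + m·l·cosθ·θ̈ − m·l·sinθ·θ̇² = 17.098128 + -4.382798 − -0.079199 = 12.794529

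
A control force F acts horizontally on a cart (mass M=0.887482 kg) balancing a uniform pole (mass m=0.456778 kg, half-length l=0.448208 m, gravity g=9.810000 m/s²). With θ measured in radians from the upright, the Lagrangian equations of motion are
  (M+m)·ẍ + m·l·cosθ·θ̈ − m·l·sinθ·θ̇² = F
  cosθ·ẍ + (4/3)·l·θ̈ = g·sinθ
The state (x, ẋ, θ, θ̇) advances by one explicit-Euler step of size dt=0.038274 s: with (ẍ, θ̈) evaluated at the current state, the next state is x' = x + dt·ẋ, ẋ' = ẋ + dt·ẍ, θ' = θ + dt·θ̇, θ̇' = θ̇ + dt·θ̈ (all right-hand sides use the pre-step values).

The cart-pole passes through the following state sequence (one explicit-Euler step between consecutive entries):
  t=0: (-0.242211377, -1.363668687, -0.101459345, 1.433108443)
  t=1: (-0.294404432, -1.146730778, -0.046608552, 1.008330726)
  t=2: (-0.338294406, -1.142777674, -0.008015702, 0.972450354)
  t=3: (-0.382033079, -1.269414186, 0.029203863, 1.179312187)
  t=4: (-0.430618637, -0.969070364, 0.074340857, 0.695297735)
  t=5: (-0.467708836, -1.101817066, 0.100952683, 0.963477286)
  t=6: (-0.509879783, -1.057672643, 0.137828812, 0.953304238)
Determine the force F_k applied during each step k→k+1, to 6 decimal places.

F_0 = 5.401390 N
F_1 = -0.043180 N
F_2 = -3.339688 N
F_3 = 7.952427 N
F_4 = -3.239125 N
F_5 = 1.477148 N

step 0→1:
  ẍ = (ẋ'−ẋ)/dt = (-1.146730778−-1.363668687)/0.038274 = 5.668023
  θ̈ = (θ̇'−θ̇)/dt = (1.008330726−1.433108443)/0.038274 = -11.098336
  sinθ=-0.101285, cosθ=0.994857
  F = (M+m)·ẍ + m·l·cosθ·θ̈ − m·l·sinθ·θ̇² = 7.619296 + -2.260495 − -0.042588 = 5.401390
step 1→2:
  ẍ = (ẋ'−ẋ)/dt = (-1.142777674−-1.146730778)/0.038274 = 0.103284
  θ̈ = (θ̇'−θ̇)/dt = (0.972450354−1.008330726)/0.038274 = -0.937461
  sinθ=-0.046592, cosθ=0.998914
  F = (M+m)·ẍ + m·l·cosθ·θ̈ − m·l·sinθ·θ̇² = 0.138841 + -0.191719 − -0.009698 = -0.043180
step 2→3:
  ẍ = (ẋ'−ẋ)/dt = (-1.269414186−-1.142777674)/0.038274 = -3.308682
  θ̈ = (θ̇'−θ̇)/dt = (1.179312187−0.972450354)/0.038274 = 5.404761
  sinθ=-0.008016, cosθ=0.999968
  F = (M+m)·ẍ + m·l·cosθ·θ̈ − m·l·sinθ·θ̇² = -4.447729 + 1.106490 − -0.001552 = -3.339688
step 3→4:
  ẍ = (ẋ'−ẋ)/dt = (-0.969070364−-1.269414186)/0.038274 = 7.847202
  θ̈ = (θ̇'−θ̇)/dt = (0.695297735−1.179312187)/0.038274 = -12.646038
  sinθ=0.029200, cosθ=0.999574
  F = (M+m)·ẍ + m·l·cosθ·θ̈ − m·l·sinθ·θ̇² = 10.548680 + -2.587939 − 0.008314 = 7.952427
step 4→5:
  ẍ = (ẋ'−ẋ)/dt = (-1.101817066−-0.969070364)/0.038274 = -3.468326
  θ̈ = (θ̇'−θ̇)/dt = (0.963477286−0.695297735)/0.038274 = 7.006834
  sinθ=0.074272, cosθ=0.997238
  F = (M+m)·ẍ + m·l·cosθ·θ̈ − m·l·sinθ·θ̇² = -4.662332 + 1.430558 − 0.007351 = -3.239125
step 5→6:
  ẍ = (ẋ'−ẋ)/dt = (-1.057672643−-1.101817066)/0.038274 = 1.153379
  θ̈ = (θ̇'−θ̇)/dt = (0.953304238−0.963477286)/0.038274 = -0.265795
  sinθ=0.100781, cosθ=0.994909
  F = (M+m)·ẍ + m·l·cosθ·θ̈ − m·l·sinθ·θ̇² = 1.550441 + -0.054140 − 0.019153 = 1.477148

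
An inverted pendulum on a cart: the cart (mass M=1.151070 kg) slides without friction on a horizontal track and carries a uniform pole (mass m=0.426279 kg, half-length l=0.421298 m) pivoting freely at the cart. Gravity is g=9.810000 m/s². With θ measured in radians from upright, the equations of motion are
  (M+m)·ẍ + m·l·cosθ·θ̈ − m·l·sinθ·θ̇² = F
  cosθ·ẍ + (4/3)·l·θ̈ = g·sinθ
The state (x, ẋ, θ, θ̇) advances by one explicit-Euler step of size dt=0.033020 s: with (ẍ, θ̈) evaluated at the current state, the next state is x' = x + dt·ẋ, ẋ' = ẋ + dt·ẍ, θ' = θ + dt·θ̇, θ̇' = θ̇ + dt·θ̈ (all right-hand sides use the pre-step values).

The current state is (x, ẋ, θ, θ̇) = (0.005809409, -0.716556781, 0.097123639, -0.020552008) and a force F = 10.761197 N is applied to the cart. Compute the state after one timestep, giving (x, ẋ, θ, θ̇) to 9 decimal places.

sinθ=0.096971016, cosθ=0.995287206
temp = (F + m·l·θ̇²·sinθ)/(M+m) = (10.761197 + 0.000007356)/1.577349 = 6.822335676
θ̈ = (g·sinθ − cosθ·temp)/(l·(4/3 − m·cos²θ/(M+m))) = -13.005808243
ẍ = temp − m·l·θ̈·cosθ/(M+m) = 8.296145030
Euler: x'=0.005809409+0.033020·-0.716556781=-0.017851296, ẋ'=-0.716556781+0.033020·8.296145030=-0.442618072
       θ'=0.097123639+0.033020·-0.020552008=0.096445012, θ̇'=-0.020552008+0.033020·-13.005808243=-0.450003796

(-0.017851296, -0.442618072, 0.096445012, -0.450003796)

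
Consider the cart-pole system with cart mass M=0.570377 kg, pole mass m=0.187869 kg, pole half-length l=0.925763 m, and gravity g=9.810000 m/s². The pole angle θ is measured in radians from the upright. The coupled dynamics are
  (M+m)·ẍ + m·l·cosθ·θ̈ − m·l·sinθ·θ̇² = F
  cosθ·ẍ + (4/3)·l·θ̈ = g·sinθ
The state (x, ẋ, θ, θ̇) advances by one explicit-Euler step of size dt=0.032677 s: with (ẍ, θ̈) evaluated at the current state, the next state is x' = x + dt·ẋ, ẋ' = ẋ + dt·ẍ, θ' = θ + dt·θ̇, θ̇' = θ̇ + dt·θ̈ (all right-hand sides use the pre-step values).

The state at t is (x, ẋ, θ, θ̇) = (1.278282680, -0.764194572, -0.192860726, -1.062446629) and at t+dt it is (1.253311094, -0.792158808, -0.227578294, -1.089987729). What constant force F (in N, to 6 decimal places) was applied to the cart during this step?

ẍ = (ẋ'−ẋ)/dt = (-0.792158808−-0.764194572)/0.032677 = -0.855777
θ̈ = (θ̇'−θ̇)/dt = (-1.089987729−-1.062446629)/0.032677 = -0.842828
sinθ=-0.191667, cosθ=0.981460
F = (M+m)·ẍ + m·l·cosθ·θ̈ − m·l·sinθ·θ̇² = -0.648890 + -0.143869 − -0.037629 = -0.755130

F = -0.755130 N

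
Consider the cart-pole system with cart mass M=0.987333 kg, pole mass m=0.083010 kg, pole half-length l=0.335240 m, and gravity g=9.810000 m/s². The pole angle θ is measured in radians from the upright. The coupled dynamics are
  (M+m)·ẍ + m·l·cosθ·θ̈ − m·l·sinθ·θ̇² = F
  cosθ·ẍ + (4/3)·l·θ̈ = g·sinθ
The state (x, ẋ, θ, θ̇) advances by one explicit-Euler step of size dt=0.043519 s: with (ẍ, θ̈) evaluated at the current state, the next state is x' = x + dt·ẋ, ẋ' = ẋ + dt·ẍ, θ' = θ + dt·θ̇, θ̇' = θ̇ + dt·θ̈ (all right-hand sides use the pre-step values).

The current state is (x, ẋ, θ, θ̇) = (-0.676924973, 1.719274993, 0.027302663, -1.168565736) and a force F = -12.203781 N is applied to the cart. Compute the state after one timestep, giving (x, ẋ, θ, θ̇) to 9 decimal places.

sinθ=0.027299271, cosθ=0.999627305
temp = (F + m·l·θ̇²·sinθ)/(M+m) = (-12.203781 + 0.001037394)/1.070343 = -11.400778635
θ̈ = (g·sinθ − cosθ·temp)/(l·(4/3 − m·cos²θ/(M+m))) = 27.705822674
ẍ = temp − m·l·θ̈·cosθ/(M+m) = -12.120844848
Euler: x'=-0.676924973+0.043519·1.719274993=-0.602103845, ẋ'=1.719274993+0.043519·-12.120844848=1.191787946
       θ'=0.027302663+0.043519·-1.168565736=-0.023552149, θ̇'=-1.168565736+0.043519·27.705822674=0.037163961

(-0.602103845, 1.191787946, -0.023552149, 0.037163961)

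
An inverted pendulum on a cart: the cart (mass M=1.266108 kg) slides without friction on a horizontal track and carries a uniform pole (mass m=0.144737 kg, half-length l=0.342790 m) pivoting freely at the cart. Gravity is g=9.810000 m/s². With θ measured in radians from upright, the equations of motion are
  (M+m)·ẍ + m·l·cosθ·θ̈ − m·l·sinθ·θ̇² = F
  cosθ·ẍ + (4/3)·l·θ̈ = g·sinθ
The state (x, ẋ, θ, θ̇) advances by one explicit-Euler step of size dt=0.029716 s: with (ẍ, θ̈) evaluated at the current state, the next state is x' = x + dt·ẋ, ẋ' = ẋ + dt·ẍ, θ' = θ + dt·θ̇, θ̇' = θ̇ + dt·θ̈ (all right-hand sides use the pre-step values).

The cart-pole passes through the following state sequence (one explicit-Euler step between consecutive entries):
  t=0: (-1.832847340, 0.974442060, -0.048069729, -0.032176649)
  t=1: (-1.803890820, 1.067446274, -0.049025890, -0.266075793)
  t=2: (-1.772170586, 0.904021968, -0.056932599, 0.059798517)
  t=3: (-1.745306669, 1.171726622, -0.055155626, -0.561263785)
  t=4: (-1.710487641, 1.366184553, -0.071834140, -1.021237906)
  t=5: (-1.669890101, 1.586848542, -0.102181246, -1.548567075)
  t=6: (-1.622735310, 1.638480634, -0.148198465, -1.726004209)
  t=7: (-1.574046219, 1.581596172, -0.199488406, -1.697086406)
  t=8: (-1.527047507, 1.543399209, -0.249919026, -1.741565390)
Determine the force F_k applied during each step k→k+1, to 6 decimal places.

F_0 = 4.025550 N
F_1 = -7.215393 N
F_2 = 11.674733 N
F_3 = 8.466448 N
F_4 = 9.602147 N
F_5 = 2.168798 N
F_6 = -2.631162 N
F_7 = -1.857974 N

step 0→1:
  ẍ = (ẋ'−ẋ)/dt = (1.067446274−0.974442060)/0.029716 = 3.129769
  θ̈ = (θ̇'−θ̇)/dt = (-0.266075793−-0.032176649)/0.029716 = -7.871152
  sinθ=-0.048051, cosθ=0.998845
  F = (M+m)·ẍ + m·l·cosθ·θ̈ − m·l·sinθ·θ̇² = 4.415619 + -0.390071 − -0.000002 = 4.025550
step 1→2:
  ẍ = (ẋ'−ẋ)/dt = (0.904021968−1.067446274)/0.029716 = -5.499539
  θ̈ = (θ̇'−θ̇)/dt = (0.059798517−-0.266075793)/0.029716 = 10.966291
  sinθ=-0.049006, cosθ=0.998798
  F = (M+m)·ẍ + m·l·cosθ·θ̈ − m·l·sinθ·θ̇² = -7.758997 + 0.543432 − -0.000172 = -7.215393
step 2→3:
  ẍ = (ẋ'−ẋ)/dt = (1.171726622−0.904021968)/0.029716 = 9.008771
  θ̈ = (θ̇'−θ̇)/dt = (-0.561263785−0.059798517)/0.029716 = -20.899929
  sinθ=-0.056902, cosθ=0.998380
  F = (M+m)·ẍ + m·l·cosθ·θ̈ − m·l·sinθ·θ̇² = 12.709980 + -1.035257 − -0.000010 = 11.674733
step 3→4:
  ẍ = (ẋ'−ẋ)/dt = (1.366184553−1.171726622)/0.029716 = 6.543880
  θ̈ = (θ̇'−θ̇)/dt = (-1.021237906−-0.561263785)/0.029716 = -15.479005
  sinθ=-0.055128, cosθ=0.998479
  F = (M+m)·ẍ + m·l·cosθ·θ̈ − m·l·sinθ·θ̇² = 9.232400 + -0.766814 − -0.000862 = 8.466448
step 4→5:
  ẍ = (ẋ'−ẋ)/dt = (1.586848542−1.366184553)/0.029716 = 7.425764
  θ̈ = (θ̇'−θ̇)/dt = (-1.548567075−-1.021237906)/0.029716 = -17.745631
  sinθ=-0.071772, cosθ=0.997421
  F = (M+m)·ẍ + m·l·cosθ·θ̈ − m·l·sinθ·θ̇² = 10.476601 + -0.878168 − -0.003714 = 9.602147
step 5→6:
  ẍ = (ẋ'−ẋ)/dt = (1.638480634−1.586848542)/0.029716 = 1.737518
  θ̈ = (θ̇'−θ̇)/dt = (-1.726004209−-1.548567075)/0.029716 = -5.971098
  sinθ=-0.102004, cosθ=0.994784
  F = (M+m)·ẍ + m·l·cosθ·θ̈ − m·l·sinθ·θ̇² = 2.451369 + -0.294707 − -0.012136 = 2.168798
step 6→7:
  ẍ = (ẋ'−ẋ)/dt = (1.581596172−1.638480634)/0.029716 = -1.914271
  θ̈ = (θ̇'−θ̇)/dt = (-1.697086406−-1.726004209)/0.029716 = 0.973139
  sinθ=-0.147657, cosθ=0.989039
  F = (M+m)·ẍ + m·l·cosθ·θ̈ − m·l·sinθ·θ̇² = -2.700739 + 0.047752 − -0.021824 = -2.631162
step 7→8:
  ẍ = (ẋ'−ẋ)/dt = (1.543399209−1.581596172)/0.029716 = -1.285401
  θ̈ = (θ̇'−θ̇)/dt = (-1.741565390−-1.697086406)/0.029716 = -1.496803
  sinθ=-0.198168, cosθ=0.980168
  F = (M+m)·ẍ + m·l·cosθ·θ̈ − m·l·sinθ·θ̇² = -1.813501 + -0.072790 − -0.028317 = -1.857974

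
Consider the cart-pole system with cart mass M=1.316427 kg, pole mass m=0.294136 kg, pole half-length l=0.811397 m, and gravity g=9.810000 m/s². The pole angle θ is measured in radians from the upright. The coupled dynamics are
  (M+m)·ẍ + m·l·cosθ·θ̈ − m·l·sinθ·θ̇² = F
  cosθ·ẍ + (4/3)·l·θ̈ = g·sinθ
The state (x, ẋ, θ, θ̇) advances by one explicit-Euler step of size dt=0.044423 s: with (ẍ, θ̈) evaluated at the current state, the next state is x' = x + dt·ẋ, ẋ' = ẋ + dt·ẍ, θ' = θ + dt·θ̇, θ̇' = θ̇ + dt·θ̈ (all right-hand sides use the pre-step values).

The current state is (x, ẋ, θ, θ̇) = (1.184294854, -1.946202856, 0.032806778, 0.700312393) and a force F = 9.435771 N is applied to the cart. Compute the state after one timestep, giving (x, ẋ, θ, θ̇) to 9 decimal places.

(1.097838685, -1.646832513, 0.063916755, 0.436956448)

sinθ=0.032800893, cosθ=0.999461906
temp = (F + m·l·θ̇²·sinθ)/(M+m) = (9.435771 + 0.003839290)/1.610563 = 5.861062429
θ̈ = (g·sinθ − cosθ·temp)/(l·(4/3 − m·cos²θ/(M+m))) = -5.928369195
ẍ = temp − m·l·θ̈·cosθ/(M+m) = 6.739084332
Euler: x'=1.184294854+0.044423·-1.946202856=1.097838685, ẋ'=-1.946202856+0.044423·6.739084332=-1.646832513
       θ'=0.032806778+0.044423·0.700312393=0.063916755, θ̇'=0.700312393+0.044423·-5.928369195=0.436956448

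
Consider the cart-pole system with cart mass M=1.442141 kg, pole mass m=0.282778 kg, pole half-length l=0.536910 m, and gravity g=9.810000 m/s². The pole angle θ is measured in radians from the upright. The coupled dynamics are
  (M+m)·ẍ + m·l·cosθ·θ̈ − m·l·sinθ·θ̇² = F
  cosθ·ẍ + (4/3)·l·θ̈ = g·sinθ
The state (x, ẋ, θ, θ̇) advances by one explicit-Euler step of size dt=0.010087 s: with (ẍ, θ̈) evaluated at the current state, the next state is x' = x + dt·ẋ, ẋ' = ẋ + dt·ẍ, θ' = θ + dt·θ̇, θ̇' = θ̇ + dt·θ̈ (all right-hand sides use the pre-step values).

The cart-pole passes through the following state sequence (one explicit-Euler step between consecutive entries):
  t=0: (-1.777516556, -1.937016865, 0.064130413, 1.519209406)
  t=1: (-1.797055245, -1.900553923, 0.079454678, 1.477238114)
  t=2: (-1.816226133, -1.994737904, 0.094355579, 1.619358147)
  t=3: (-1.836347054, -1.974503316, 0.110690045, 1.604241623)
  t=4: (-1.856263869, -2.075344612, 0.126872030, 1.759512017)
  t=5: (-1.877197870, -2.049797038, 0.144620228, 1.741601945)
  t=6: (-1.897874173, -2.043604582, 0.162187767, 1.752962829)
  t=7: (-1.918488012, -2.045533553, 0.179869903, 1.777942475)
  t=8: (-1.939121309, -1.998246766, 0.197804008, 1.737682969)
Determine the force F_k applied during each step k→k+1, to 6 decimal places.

F_0 = 5.582418 N
F_1 = -13.999753 N
F_2 = 3.196171 N
F_3 = -14.964666 N
F_4 = 4.041857 N
F_5 = 1.161783 N
F_6 = -0.034147 N
F_7 = 7.404179 N

step 0→1:
  ẍ = (ẋ'−ẋ)/dt = (-1.900553923−-1.937016865)/0.010087 = 3.614845
  θ̈ = (θ̇'−θ̇)/dt = (1.477238114−1.519209406)/0.010087 = -4.160929
  sinθ=0.064086, cosθ=0.997944
  F = (M+m)·ẍ + m·l·cosθ·θ̈ − m·l·sinθ·θ̇² = 6.235315 + -0.630440 − 0.022457 = 5.582418
step 1→2:
  ẍ = (ẋ'−ẋ)/dt = (-1.994737904−-1.900553923)/0.010087 = -9.337165
  θ̈ = (θ̇'−θ̇)/dt = (1.619358147−1.477238114)/0.010087 = 14.089425
  sinθ=0.079371, cosθ=0.996845
  F = (M+m)·ẍ + m·l·cosθ·θ̈ − m·l·sinθ·θ̇² = -16.105853 + 2.132397 − 0.026297 = -13.999753
step 2→3:
  ẍ = (ẋ'−ẋ)/dt = (-1.974503316−-1.994737904)/0.010087 = 2.006007
  θ̈ = (θ̇'−θ̇)/dt = (1.604241623−1.619358147)/0.010087 = -1.498614
  sinθ=0.094216, cosθ=0.995552
  F = (M+m)·ẍ + m·l·cosθ·θ̈ − m·l·sinθ·θ̇² = 3.460199 + -0.226517 − 0.037511 = 3.196171
step 3→4:
  ẍ = (ẋ'−ẋ)/dt = (-2.075344612−-1.974503316)/0.010087 = -9.997154
  θ̈ = (θ̇'−θ̇)/dt = (1.759512017−1.604241623)/0.010087 = 15.393119
  sinθ=0.110464, cosθ=0.993880
  F = (M+m)·ẍ + m·l·cosθ·θ̈ − m·l·sinθ·θ̇² = -17.244282 + 2.322778 − 0.043163 = -14.964666
step 4→5:
  ẍ = (ẋ'−ẋ)/dt = (-2.049797038−-2.075344612)/0.010087 = 2.532723
  θ̈ = (θ̇'−θ̇)/dt = (1.741601945−1.759512017)/0.010087 = -1.775560
  sinθ=0.126532, cosθ=0.991963
  F = (M+m)·ẍ + m·l·cosθ·θ̈ − m·l·sinθ·θ̇² = 4.368742 + -0.267410 − 0.059475 = 4.041857
step 5→6:
  ẍ = (ẋ'−ẋ)/dt = (-2.043604582−-2.049797038)/0.010087 = 0.613905
  θ̈ = (θ̇'−θ̇)/dt = (1.752962829−1.741601945)/0.010087 = 1.126290
  sinθ=0.144117, cosθ=0.989561
  F = (M+m)·ẍ + m·l·cosθ·θ̈ − m·l·sinθ·θ̇² = 1.058936 + 0.169215 − 0.066368 = 1.161783
step 6→7:
  ẍ = (ẋ'−ẋ)/dt = (-2.045533553−-2.043604582)/0.010087 = -0.191233
  θ̈ = (θ̇'−θ̇)/dt = (1.777942475−1.752962829)/0.010087 = 2.476420
  sinθ=0.161478, cosθ=0.986876
  F = (M+m)·ẍ + m·l·cosθ·θ̈ − m·l·sinθ·θ̇² = -0.329862 + 0.371051 − 0.075336 = -0.034147
step 7→8:
  ẍ = (ẋ'−ẋ)/dt = (-1.998246766−-2.045533553)/0.010087 = 4.687894
  θ̈ = (θ̇'−θ̇)/dt = (1.737682969−1.777942475)/0.010087 = -3.991227
  sinθ=0.178902, cosθ=0.983867
  F = (M+m)·ẍ + m·l·cosθ·θ̈ − m·l·sinθ·θ̇² = 8.086237 + -0.596197 − 0.085861 = 7.404179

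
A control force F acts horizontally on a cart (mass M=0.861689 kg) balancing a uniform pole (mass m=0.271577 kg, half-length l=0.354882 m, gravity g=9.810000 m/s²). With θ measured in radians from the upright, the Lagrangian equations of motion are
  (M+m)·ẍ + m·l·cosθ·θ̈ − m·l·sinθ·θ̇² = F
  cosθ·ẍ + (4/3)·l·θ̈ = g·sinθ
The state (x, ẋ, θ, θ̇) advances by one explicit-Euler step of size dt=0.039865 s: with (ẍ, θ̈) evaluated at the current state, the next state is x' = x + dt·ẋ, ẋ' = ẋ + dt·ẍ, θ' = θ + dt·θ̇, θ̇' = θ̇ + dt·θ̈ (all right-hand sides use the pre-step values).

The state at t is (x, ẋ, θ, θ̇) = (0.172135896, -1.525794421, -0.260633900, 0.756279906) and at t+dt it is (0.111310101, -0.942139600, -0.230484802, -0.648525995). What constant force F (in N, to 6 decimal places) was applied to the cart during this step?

ẍ = (ẋ'−ẋ)/dt = (-0.942139600−-1.525794421)/0.039865 = 14.640783
θ̈ = (θ̇'−θ̇)/dt = (-0.648525995−0.756279906)/0.039865 = -35.239079
sinθ=-0.257693, cosθ=0.966227
F = (M+m)·ẍ + m·l·cosθ·θ̈ − m·l·sinθ·θ̇² = 16.591902 + -3.281562 − -0.014205 = 13.324545

F = 13.324545 N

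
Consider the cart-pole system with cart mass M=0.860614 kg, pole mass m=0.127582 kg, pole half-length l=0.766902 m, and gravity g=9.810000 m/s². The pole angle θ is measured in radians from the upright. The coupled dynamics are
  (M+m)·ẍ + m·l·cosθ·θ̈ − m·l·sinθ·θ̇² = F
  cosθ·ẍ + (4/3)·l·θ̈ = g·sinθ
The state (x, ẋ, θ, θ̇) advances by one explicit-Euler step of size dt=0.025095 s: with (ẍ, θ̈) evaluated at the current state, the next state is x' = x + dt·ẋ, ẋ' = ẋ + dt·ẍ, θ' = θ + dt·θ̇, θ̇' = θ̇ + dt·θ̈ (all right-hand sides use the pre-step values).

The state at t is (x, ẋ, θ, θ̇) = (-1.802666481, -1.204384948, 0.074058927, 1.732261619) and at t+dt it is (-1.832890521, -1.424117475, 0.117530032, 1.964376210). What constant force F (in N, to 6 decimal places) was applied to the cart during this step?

ẍ = (ẋ'−ẋ)/dt = (-1.424117475−-1.204384948)/0.025095 = -8.756028
θ̈ = (θ̇'−θ̇)/dt = (1.964376210−1.732261619)/0.025095 = 9.249436
sinθ=0.073991, cosθ=0.997259
F = (M+m)·ẍ + m·l·cosθ·θ̈ − m·l·sinθ·θ̇² = -8.652672 + 0.902511 − 0.021724 = -7.771885

F = -7.771885 N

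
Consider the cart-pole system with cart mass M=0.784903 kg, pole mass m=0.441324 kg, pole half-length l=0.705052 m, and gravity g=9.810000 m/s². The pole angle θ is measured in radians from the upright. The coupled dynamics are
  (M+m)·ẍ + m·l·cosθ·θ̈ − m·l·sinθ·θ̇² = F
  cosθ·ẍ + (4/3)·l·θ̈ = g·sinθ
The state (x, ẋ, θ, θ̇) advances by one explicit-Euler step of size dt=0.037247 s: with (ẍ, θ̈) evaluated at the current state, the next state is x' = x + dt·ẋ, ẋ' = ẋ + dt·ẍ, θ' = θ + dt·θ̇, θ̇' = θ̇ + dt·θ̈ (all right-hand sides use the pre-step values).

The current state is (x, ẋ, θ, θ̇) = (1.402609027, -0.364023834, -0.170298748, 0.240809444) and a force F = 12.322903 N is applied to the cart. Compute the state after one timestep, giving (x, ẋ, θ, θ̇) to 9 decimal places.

(1.389050231, 0.165495404, -0.161329319, -0.380192571)

sinθ=-0.169476783, cosθ=0.985534180
temp = (F + m·l·θ̇²·sinθ)/(M+m) = (12.322903 + -0.003057989)/1.226227 = 10.046952979
θ̈ = (g·sinθ − cosθ·temp)/(l·(4/3 − m·cos²θ/(M+m))) = -16.672537796
ẍ = temp − m·l·θ̈·cosθ/(M+m) = 14.216426516
Euler: x'=1.402609027+0.037247·-0.364023834=1.389050231, ẋ'=-0.364023834+0.037247·14.216426516=0.165495404
       θ'=-0.170298748+0.037247·0.240809444=-0.161329319, θ̇'=0.240809444+0.037247·-16.672537796=-0.380192571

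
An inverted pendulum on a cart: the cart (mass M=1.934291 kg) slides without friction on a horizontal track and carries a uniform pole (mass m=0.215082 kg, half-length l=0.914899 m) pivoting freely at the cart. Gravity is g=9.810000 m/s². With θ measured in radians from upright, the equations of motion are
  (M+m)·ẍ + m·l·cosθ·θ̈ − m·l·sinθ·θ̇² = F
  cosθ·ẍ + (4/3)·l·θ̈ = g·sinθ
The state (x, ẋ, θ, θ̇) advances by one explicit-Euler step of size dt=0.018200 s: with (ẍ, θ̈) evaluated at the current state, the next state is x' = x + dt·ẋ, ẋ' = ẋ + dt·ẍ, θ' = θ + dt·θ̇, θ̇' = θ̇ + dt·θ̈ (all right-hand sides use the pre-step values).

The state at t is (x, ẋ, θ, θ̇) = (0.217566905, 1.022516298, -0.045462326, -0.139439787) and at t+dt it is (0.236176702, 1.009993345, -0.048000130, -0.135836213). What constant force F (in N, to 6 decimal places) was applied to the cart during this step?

F = -1.439833 N

ẍ = (ẋ'−ẋ)/dt = (1.009993345−1.022516298)/0.018200 = -0.688074
θ̈ = (θ̇'−θ̇)/dt = (-0.135836213−-0.139439787)/0.018200 = 0.197999
sinθ=-0.045447, cosθ=0.998967
F = (M+m)·ẍ + m·l·cosθ·θ̈ − m·l·sinθ·θ̇² = -1.478928 + 0.038922 − -0.000174 = -1.439833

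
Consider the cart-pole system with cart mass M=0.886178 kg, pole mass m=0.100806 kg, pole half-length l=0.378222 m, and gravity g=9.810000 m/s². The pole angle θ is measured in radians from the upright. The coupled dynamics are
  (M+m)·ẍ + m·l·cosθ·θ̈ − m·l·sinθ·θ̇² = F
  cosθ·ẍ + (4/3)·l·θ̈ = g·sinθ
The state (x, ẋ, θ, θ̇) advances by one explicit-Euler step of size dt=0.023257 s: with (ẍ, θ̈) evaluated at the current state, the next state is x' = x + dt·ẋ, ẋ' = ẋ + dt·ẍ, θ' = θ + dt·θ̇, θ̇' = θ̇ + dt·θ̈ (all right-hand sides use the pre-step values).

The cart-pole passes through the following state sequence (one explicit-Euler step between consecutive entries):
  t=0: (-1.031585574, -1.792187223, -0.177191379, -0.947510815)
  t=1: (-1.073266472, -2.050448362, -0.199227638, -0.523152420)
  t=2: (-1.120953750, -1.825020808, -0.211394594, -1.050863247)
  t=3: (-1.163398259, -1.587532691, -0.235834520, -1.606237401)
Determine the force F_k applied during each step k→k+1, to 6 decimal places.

F_0 = -10.269299 N
F_1 = 8.720787 N
F_2 = 9.197189 N

step 0→1:
  ẍ = (ẋ'−ẋ)/dt = (-2.050448362−-1.792187223)/0.023257 = -11.104663
  θ̈ = (θ̇'−θ̇)/dt = (-0.523152420−-0.947510815)/0.023257 = 18.246480
  sinθ=-0.176266, cosθ=0.984343
  F = (M+m)·ẍ + m·l·cosθ·θ̈ − m·l·sinθ·θ̇² = -10.960124 + 0.684792 − -0.006033 = -10.269299
step 1→2:
  ẍ = (ẋ'−ẋ)/dt = (-1.825020808−-2.050448362)/0.023257 = 9.692890
  θ̈ = (θ̇'−θ̇)/dt = (-1.050863247−-0.523152420)/0.023257 = -22.690408
  sinθ=-0.197912, cosθ=0.980220
  F = (M+m)·ẍ + m·l·cosθ·θ̈ − m·l·sinθ·θ̇² = 9.566728 + -0.848006 − -0.002065 = 8.720787
step 2→3:
  ẍ = (ẋ'−ẋ)/dt = (-1.587532691−-1.825020808)/0.023257 = 10.211468
  θ̈ = (θ̇'−θ̇)/dt = (-1.606237401−-1.050863247)/0.023257 = -23.879871
  sinθ=-0.209824, cosθ=0.977739
  F = (M+m)·ẍ + m·l·cosθ·θ̈ − m·l·sinθ·θ̇² = 10.078556 + -0.890201 − -0.008834 = 9.197189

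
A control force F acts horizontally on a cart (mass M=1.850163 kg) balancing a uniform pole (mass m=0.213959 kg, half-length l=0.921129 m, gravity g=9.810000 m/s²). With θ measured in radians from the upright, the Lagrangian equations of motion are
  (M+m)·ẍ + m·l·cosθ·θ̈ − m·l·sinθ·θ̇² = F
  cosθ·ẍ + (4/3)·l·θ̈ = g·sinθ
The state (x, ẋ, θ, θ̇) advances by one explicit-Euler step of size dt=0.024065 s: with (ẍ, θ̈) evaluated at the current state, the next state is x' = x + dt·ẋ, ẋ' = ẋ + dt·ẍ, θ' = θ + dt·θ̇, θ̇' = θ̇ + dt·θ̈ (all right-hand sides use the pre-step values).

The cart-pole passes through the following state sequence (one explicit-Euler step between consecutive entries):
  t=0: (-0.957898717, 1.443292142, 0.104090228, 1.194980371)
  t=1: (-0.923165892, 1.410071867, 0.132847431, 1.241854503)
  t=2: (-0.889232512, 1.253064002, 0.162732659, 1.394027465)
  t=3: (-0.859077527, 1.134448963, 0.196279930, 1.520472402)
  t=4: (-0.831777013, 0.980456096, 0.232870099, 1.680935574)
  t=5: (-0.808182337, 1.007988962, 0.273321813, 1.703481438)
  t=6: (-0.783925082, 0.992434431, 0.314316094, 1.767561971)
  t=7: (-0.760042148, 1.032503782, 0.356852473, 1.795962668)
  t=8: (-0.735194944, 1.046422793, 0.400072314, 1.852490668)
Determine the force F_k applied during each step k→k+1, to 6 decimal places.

F_0 = -2.496832 N
F_1 = -12.271999 N
F_2 = -9.214135 N
F_3 = -12.008350 N
F_4 = 2.412720 N
F_5 = -0.983215 N
F_6 = 3.467689 N
F_7 = 1.405588 N

step 0→1:
  ẍ = (ẋ'−ẋ)/dt = (1.410071867−1.443292142)/0.024065 = -1.380439
  θ̈ = (θ̇'−θ̇)/dt = (1.241854503−1.194980371)/0.024065 = 1.947814
  sinθ=0.103902, cosθ=0.994588
  F = (M+m)·ẍ + m·l·cosθ·θ̈ − m·l·sinθ·θ̇² = -2.849395 + 0.381805 − 0.029241 = -2.496832
step 1→2:
  ẍ = (ẋ'−ẋ)/dt = (1.253064002−1.410071867)/0.024065 = -6.524324
  θ̈ = (θ̇'−θ̇)/dt = (1.394027465−1.241854503)/0.024065 = 6.323414
  sinθ=0.132457, cosθ=0.991189
  F = (M+m)·ẍ + m·l·cosθ·θ̈ − m·l·sinθ·θ̇² = -13.467001 + 1.235262 − 0.040259 = -12.271999
step 2→3:
  ẍ = (ẋ'−ẋ)/dt = (1.134448963−1.253064002)/0.024065 = -4.928944
  θ̈ = (θ̇'−θ̇)/dt = (1.520472402−1.394027465)/0.024065 = 5.254309
  sinθ=0.162015, cosθ=0.986788
  F = (M+m)·ẍ + m·l·cosθ·θ̈ − m·l·sinθ·θ̇² = -10.173942 + 1.021858 − 0.062051 = -9.214135
step 3→4:
  ẍ = (ẋ'−ẋ)/dt = (0.980456096−1.134448963)/0.024065 = -6.399039
  θ̈ = (θ̇'−θ̇)/dt = (1.680935574−1.520472402)/0.024065 = 6.667907
  sinθ=0.195022, cosθ=0.980799
  F = (M+m)·ẍ + m·l·cosθ·θ̈ − m·l·sinθ·θ̇² = -13.208397 + 1.288904 − 0.088857 = -12.008350
step 4→5:
  ẍ = (ẋ'−ẋ)/dt = (1.007988962−0.980456096)/0.024065 = 1.144104
  θ̈ = (θ̇'−θ̇)/dt = (1.703481438−1.680935574)/0.024065 = 0.936874
  sinθ=0.230771, cosθ=0.973008
  F = (M+m)·ẍ + m·l·cosθ·θ̈ − m·l·sinθ·θ̇² = 2.361571 + 0.179659 − 0.128509 = 2.412720
step 5→6:
  ẍ = (ẋ'−ẋ)/dt = (0.992434431−1.007988962)/0.024065 = -0.646355
  θ̈ = (θ̇'−θ̇)/dt = (1.767561971−1.703481438)/0.024065 = 2.662810
  sinθ=0.269931, cosθ=0.962880
  F = (M+m)·ẍ + m·l·cosθ·θ̈ − m·l·sinθ·θ̇² = -1.334155 + 0.505316 − 0.154376 = -0.983215
step 6→7:
  ẍ = (ẋ'−ẋ)/dt = (1.032503782−0.992434431)/0.024065 = 1.665047
  θ̈ = (θ̇'−θ̇)/dt = (1.795962668−1.767561971)/0.024065 = 1.180166
  sinθ=0.309166, cosθ=0.951008
  F = (M+m)·ẍ + m·l·cosθ·θ̈ − m·l·sinθ·θ̇² = 3.436860 + 0.221197 − 0.190367 = 3.467689
step 7→8:
  ẍ = (ẋ'−ẋ)/dt = (1.046422793−1.032503782)/0.024065 = 0.578392
  θ̈ = (θ̇'−θ̇)/dt = (1.852490668−1.795962668)/0.024065 = 2.348972
  sinθ=0.349327, cosθ=0.937001
  F = (M+m)·ẍ + m·l·cosθ·θ̈ − m·l·sinθ·θ̇² = 1.193872 + 0.433779 − 0.222064 = 1.405588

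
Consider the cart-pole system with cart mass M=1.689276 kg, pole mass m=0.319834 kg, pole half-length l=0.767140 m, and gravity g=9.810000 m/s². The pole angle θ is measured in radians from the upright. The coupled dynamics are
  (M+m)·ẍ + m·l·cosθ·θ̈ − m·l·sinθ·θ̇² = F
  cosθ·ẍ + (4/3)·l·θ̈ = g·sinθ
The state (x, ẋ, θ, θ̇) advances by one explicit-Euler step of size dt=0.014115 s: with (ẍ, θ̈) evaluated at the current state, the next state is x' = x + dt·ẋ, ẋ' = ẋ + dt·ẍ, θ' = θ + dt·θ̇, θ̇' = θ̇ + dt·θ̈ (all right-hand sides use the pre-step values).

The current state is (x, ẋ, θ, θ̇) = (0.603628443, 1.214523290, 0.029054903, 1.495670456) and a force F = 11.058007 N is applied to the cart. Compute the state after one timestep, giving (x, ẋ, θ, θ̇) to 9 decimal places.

(0.620771439, 1.302316368, 0.050166291, 1.413807877)

sinθ=0.029050815, cosθ=0.999577936
temp = (F + m·l·θ̇²·sinθ)/(M+m) = (11.058007 + 0.015945179)/2.009110 = 5.511869524
θ̈ = (g·sinθ − cosθ·temp)/(l·(4/3 − m·cos²θ/(M+m))) = -5.799686756
ẍ = temp − m·l·θ̈·cosθ/(M+m) = 6.219842599
Euler: x'=0.603628443+0.014115·1.214523290=0.620771439, ẋ'=1.214523290+0.014115·6.219842599=1.302316368
       θ'=0.029054903+0.014115·1.495670456=0.050166291, θ̇'=1.495670456+0.014115·-5.799686756=1.413807877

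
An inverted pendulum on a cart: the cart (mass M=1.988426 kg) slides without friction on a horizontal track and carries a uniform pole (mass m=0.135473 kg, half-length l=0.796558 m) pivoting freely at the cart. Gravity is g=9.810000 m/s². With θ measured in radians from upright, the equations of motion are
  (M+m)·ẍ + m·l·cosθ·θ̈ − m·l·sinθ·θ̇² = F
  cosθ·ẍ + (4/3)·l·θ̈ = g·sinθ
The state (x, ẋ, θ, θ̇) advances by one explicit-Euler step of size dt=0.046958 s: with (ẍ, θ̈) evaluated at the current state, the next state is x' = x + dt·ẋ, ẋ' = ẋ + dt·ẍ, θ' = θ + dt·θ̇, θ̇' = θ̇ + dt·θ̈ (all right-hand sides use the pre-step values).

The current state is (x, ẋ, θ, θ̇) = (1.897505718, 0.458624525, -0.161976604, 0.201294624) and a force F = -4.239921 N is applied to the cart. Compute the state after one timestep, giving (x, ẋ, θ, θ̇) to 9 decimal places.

(1.919041808, 0.363963834, -0.152524211, 0.219308055)

sinθ=-0.161269252, cosθ=0.986910446
temp = (F + m·l·θ̇²·sinθ)/(M+m) = (-4.239921 + -0.000705157)/2.123899 = -1.996623266
θ̈ = (g·sinθ − cosθ·temp)/(l·(4/3 − m·cos²θ/(M+m))) = 0.383607285
ẍ = temp − m·l·θ̈·cosθ/(M+m) = -2.015858651
Euler: x'=1.897505718+0.046958·0.458624525=1.919041808, ẋ'=0.458624525+0.046958·-2.015858651=0.363963834
       θ'=-0.161976604+0.046958·0.201294624=-0.152524211, θ̇'=0.201294624+0.046958·0.383607285=0.219308055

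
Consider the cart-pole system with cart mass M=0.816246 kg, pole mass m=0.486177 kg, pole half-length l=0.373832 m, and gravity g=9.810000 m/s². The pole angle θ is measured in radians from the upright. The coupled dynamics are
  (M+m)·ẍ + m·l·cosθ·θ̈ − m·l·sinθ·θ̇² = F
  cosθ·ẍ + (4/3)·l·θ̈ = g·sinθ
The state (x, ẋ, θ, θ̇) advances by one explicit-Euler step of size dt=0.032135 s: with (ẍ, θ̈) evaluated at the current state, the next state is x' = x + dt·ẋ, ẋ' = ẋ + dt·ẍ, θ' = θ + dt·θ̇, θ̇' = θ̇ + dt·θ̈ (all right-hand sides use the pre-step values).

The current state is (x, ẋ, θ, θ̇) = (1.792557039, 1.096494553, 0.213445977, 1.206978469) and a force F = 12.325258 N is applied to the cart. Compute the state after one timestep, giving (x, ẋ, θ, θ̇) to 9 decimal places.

(1.827792891, 1.488547090, 0.252232230, 0.572246044)

sinθ=0.211828928, cosθ=0.977306761
temp = (F + m·l·θ̇²·sinθ)/(M+m) = (12.325258 + 0.056086094)/1.302423 = 9.506392389
θ̈ = (g·sinθ − cosθ·temp)/(l·(4/3 − m·cos²θ/(M+m))) = -19.752059282
ẍ = temp − m·l·θ̈·cosθ/(M+m) = 12.200172303
Euler: x'=1.792557039+0.032135·1.096494553=1.827792891, ẋ'=1.096494553+0.032135·12.200172303=1.488547090
       θ'=0.213445977+0.032135·1.206978469=0.252232230, θ̇'=1.206978469+0.032135·-19.752059282=0.572246044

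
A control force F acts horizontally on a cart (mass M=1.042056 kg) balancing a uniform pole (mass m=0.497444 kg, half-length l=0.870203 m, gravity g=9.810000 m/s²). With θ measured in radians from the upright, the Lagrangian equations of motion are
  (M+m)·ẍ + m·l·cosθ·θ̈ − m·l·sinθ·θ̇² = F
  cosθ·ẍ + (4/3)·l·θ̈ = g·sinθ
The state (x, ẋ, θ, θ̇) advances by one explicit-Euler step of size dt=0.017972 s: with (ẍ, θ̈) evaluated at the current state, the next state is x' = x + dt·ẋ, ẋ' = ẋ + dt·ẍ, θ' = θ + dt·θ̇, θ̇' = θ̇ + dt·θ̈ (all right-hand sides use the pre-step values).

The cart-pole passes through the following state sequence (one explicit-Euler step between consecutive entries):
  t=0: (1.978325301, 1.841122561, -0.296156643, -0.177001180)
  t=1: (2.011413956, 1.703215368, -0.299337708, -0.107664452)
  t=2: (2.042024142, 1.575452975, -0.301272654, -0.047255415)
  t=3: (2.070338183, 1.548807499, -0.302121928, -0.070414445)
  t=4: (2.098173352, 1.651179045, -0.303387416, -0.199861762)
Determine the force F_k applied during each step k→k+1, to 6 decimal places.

F_0 = -10.211961 N
F_1 = -9.552456 N
F_2 = -2.814881 N
F_3 = 5.793214 N

step 0→1:
  ẍ = (ẋ'−ẋ)/dt = (1.703215368−1.841122561)/0.017972 = -7.673447
  θ̈ = (θ̇'−θ̇)/dt = (-0.107664452−-0.177001180)/0.017972 = 3.858042
  sinθ=-0.291846, cosθ=0.956465
  F = (M+m)·ẍ + m·l·cosθ·θ̈ − m·l·sinθ·θ̇² = -11.813272 + 1.597353 − -0.003958 = -10.211961
step 1→2:
  ẍ = (ẋ'−ẋ)/dt = (1.575452975−1.703215368)/0.017972 = -7.108969
  θ̈ = (θ̇'−θ̇)/dt = (-0.047255415−-0.107664452)/0.017972 = 3.361286
  sinθ=-0.294887, cosθ=0.955532
  F = (M+m)·ẍ + m·l·cosθ·θ̈ − m·l·sinθ·θ̇² = -10.944258 + 1.390322 − -0.001480 = -9.552456
step 2→3:
  ẍ = (ẋ'−ẋ)/dt = (1.548807499−1.575452975)/0.017972 = -1.482610
  θ̈ = (θ̇'−θ̇)/dt = (-0.070414445−-0.047255415)/0.017972 = -1.288617
  sinθ=-0.296736, cosθ=0.954960
  F = (M+m)·ẍ + m·l·cosθ·θ̈ − m·l·sinθ·θ̇² = -2.282479 + -0.532689 − -0.000287 = -2.814881
step 3→4:
  ẍ = (ẋ'−ẋ)/dt = (1.651179045−1.548807499)/0.017972 = 5.696169
  θ̈ = (θ̇'−θ̇)/dt = (-0.199861762−-0.070414445)/0.017972 = -7.202722
  sinθ=-0.297547, cosθ=0.954707
  F = (M+m)·ẍ + m·l·cosθ·θ̈ − m·l·sinθ·θ̇² = 8.769252 + -2.976677 − -0.000639 = 5.793214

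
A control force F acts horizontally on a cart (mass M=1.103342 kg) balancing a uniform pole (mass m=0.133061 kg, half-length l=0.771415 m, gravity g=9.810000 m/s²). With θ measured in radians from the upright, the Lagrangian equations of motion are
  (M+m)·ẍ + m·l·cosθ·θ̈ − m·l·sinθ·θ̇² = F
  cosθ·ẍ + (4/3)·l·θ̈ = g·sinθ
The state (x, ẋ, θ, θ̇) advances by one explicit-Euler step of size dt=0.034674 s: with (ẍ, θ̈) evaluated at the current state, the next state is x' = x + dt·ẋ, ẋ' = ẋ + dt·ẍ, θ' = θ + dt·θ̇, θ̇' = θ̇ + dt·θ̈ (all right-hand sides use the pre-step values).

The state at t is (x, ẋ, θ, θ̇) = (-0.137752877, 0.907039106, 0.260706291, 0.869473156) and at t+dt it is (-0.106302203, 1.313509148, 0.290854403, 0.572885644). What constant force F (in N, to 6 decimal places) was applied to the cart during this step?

F = 13.625560 N

ẍ = (ẋ'−ẋ)/dt = (1.313509148−0.907039106)/0.034674 = 11.722618
θ̈ = (θ̇'−θ̇)/dt = (0.572885644−0.869473156)/0.034674 = -8.553600
sinθ=0.257763, cosθ=0.966208
F = (M+m)·ẍ + m·l·cosθ·θ̈ − m·l·sinθ·θ̇² = 14.493880 + -0.848318 − 0.020002 = 13.625560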